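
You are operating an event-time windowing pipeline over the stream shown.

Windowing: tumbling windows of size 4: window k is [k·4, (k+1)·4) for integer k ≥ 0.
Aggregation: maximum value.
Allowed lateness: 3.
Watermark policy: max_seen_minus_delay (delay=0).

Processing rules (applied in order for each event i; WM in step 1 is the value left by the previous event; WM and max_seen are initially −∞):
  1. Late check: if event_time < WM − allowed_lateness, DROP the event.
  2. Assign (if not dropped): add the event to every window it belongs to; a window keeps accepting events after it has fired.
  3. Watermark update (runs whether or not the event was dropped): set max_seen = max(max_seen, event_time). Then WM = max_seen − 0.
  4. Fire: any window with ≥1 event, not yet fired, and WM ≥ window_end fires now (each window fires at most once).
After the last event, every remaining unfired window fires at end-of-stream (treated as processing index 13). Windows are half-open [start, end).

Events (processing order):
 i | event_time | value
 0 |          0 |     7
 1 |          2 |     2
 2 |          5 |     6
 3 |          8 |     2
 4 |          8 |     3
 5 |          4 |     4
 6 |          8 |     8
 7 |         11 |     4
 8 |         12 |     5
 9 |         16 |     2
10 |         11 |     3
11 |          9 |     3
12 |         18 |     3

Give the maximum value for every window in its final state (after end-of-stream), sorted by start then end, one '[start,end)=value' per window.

[0,4)=7 [4,8)=6 [8,12)=8 [12,16)=5 [16,20)=3

i=0 t=0 v=7: → [0,4); WM=0
i=1 t=2 v=2: → [0,4); WM=2
i=2 t=5 v=6: → [4,8); WM=5; [0,4) fires=7
i=3 t=8 v=2: → [8,12); WM=8; [4,8) fires=6
i=4 t=8 v=3: → [8,12); WM=8
i=5 t=4 v=4: DROP (t<8-3); WM=8
i=6 t=8 v=8: → [8,12); WM=8
i=7 t=11 v=4: → [8,12); WM=11
i=8 t=12 v=5: → [12,16); WM=12; [8,12) fires=8
i=9 t=16 v=2: → [16,20); WM=16; [12,16) fires=5
i=10 t=11 v=3: DROP (t<16-3); WM=16
i=11 t=9 v=3: DROP (t<16-3); WM=16
i=12 t=18 v=3: → [16,20); WM=18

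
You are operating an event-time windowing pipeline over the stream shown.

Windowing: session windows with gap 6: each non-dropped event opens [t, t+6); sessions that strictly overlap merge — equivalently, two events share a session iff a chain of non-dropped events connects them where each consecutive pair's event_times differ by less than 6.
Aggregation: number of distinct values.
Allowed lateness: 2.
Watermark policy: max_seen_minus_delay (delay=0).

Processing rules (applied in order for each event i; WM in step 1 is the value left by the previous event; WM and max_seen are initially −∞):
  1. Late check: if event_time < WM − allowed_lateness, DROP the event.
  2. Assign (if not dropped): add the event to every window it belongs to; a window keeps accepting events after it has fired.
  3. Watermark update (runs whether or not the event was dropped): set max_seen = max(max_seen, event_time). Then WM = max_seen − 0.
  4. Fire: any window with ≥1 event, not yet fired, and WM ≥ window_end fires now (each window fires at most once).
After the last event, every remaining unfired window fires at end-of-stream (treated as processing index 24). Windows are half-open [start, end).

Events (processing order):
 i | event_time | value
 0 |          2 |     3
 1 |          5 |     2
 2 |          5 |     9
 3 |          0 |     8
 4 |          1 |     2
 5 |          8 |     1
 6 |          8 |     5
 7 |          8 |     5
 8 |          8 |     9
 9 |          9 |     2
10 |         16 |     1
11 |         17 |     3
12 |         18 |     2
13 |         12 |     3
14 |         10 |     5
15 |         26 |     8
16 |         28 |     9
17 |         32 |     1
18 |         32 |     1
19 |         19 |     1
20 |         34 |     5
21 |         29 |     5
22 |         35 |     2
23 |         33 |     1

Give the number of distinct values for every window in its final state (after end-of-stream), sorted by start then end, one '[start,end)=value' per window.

[2,15)=5 [16,24)=3 [26,41)=5

i=0 t=2 v=3: → [2,8); WM=2
i=1 t=5 v=2: → [2,11); WM=5
i=2 t=5 v=9: → [2,11); WM=5
i=3 t=0 v=8: DROP (t<5-2); WM=5
i=4 t=1 v=2: DROP (t<5-2); WM=5
i=5 t=8 v=1: → [2,14); WM=8
i=6 t=8 v=5: → [2,14); WM=8
i=7 t=8 v=5: → [2,14); WM=8
i=8 t=8 v=9: → [2,14); WM=8
i=9 t=9 v=2: → [2,15); WM=9
i=10 t=16 v=1: → [16,22); WM=16
i=11 t=17 v=3: → [16,23); WM=17
i=12 t=18 v=2: → [16,24); WM=18
i=13 t=12 v=3: DROP (t<18-2); WM=18
i=14 t=10 v=5: DROP (t<18-2); WM=18
i=15 t=26 v=8: → [26,32); WM=26
i=16 t=28 v=9: → [26,34); WM=28
i=17 t=32 v=1: → [26,38); WM=32
i=18 t=32 v=1: → [26,38); WM=32
i=19 t=19 v=1: DROP (t<32-2); WM=32
i=20 t=34 v=5: → [26,40); WM=34
i=21 t=29 v=5: DROP (t<34-2); WM=34
i=22 t=35 v=2: → [26,41); WM=35
i=23 t=33 v=1: → [26,41); WM=35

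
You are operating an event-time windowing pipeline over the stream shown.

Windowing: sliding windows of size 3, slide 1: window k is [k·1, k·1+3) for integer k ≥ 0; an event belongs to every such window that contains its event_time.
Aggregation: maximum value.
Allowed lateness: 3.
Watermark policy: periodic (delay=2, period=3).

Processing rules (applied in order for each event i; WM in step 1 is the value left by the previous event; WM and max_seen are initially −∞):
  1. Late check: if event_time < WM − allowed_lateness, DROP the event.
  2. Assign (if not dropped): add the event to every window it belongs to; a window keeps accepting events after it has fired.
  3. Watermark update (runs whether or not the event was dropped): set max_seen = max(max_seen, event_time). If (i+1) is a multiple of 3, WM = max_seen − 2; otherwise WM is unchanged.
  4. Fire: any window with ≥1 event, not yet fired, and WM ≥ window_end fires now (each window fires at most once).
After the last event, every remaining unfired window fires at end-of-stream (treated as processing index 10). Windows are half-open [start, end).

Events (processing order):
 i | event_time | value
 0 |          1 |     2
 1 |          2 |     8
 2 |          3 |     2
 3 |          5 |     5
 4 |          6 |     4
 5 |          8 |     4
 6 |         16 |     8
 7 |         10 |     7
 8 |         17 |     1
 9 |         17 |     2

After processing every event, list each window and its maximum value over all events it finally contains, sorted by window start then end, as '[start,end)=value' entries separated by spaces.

[0,3)=8 [1,4)=8 [2,5)=8 [3,6)=5 [4,7)=5 [5,8)=5 [6,9)=4 [7,10)=4 [8,11)=7 [9,12)=7 [10,13)=7 [14,17)=8 [15,18)=8 [16,19)=8 [17,20)=2

i=0 t=1 v=2: → [1,4),[0,3); WM=−∞
i=1 t=2 v=8: → [2,5),[1,4),[0,3); WM=−∞
i=2 t=3 v=2: → [3,6),[2,5),[1,4); WM=1
i=3 t=5 v=5: → [5,8),[4,7),[3,6); WM=1
i=4 t=6 v=4: → [6,9),[5,8),[4,7); WM=1
i=5 t=8 v=4: → [8,11),[7,10),[6,9); WM=6; [0,3) fires=8 [1,4) fires=8 [2,5) fires=8 [3,6) fires=5
i=6 t=16 v=8: → [16,19),[15,18),[14,17); WM=6
i=7 t=10 v=7: → [10,13),[9,12),[8,11); WM=6
i=8 t=17 v=1: → [17,20),[16,19),[15,18); WM=15; [4,7) fires=5 [5,8) fires=5 [6,9) fires=4 [7,10) fires=4 [8,11) fires=7 [9,12) fires=7 [10,13) fires=7
i=9 t=17 v=2: → [17,20),[16,19),[15,18); WM=15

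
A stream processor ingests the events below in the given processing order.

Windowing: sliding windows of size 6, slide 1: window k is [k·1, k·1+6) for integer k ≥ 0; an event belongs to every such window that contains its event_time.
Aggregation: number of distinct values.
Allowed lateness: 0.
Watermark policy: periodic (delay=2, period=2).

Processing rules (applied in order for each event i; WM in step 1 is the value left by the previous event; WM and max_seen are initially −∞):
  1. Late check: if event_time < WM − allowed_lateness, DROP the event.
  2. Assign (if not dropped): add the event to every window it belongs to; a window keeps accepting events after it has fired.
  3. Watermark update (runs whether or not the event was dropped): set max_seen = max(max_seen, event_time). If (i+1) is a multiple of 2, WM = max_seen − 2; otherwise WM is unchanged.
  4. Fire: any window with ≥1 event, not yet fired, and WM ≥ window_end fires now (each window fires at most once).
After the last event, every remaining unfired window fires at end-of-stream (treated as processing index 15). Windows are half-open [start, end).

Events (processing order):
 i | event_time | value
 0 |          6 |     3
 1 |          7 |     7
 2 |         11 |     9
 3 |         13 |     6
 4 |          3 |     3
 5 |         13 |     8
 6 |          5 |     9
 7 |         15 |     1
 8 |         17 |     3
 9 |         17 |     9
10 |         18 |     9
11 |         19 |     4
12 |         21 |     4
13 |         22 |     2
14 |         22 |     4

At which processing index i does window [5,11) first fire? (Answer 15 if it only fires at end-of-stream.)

i=0 t=6 v=3: → [6,12),[5,11),[4,10),[3,9),[2,8),[1,7); WM=−∞
i=1 t=7 v=7: → [7,13),[6,12),[5,11),[4,10),[3,9),[2,8); WM=5
i=2 t=11 v=9: → [11,17),[10,16),[9,15),[8,14),[7,13),[6,12); WM=5
i=3 t=13 v=6: → [13,19),[12,18),[11,17),[10,16),[9,15),[8,14); WM=11; [1,7) fires=1 [2,8) fires=2 [3,9) fires=2 [4,10) fires=2 [5,11) fires=2
i=4 t=3 v=3: DROP (t<11-0); WM=11
i=5 t=13 v=8: → [13,19),[12,18),[11,17),[10,16),[9,15),[8,14); WM=11
i=6 t=5 v=9: DROP (t<11-0); WM=11
i=7 t=15 v=1: → [15,21),[14,20),[13,19),[12,18),[11,17),[10,16); WM=13; [6,12) fires=3 [7,13) fires=2
i=8 t=17 v=3: → [17,23),[16,22),[15,21),[14,20),[13,19),[12,18); WM=13
i=9 t=17 v=9: → [17,23),[16,22),[15,21),[14,20),[13,19),[12,18); WM=15; [8,14) fires=3 [9,15) fires=3
i=10 t=18 v=9: → [18,24),[17,23),[16,22),[15,21),[14,20),[13,19); WM=15
i=11 t=19 v=4: → [19,25),[18,24),[17,23),[16,22),[15,21),[14,20); WM=17; [10,16) fires=4 [11,17) fires=4
i=12 t=21 v=4: → [21,27),[20,26),[19,25),[18,24),[17,23),[16,22); WM=17
i=13 t=22 v=2: → [22,28),[21,27),[20,26),[19,25),[18,24),[17,23); WM=20; [12,18) fires=5 [13,19) fires=5 [14,20) fires=4
i=14 t=22 v=4: → [22,28),[21,27),[20,26),[19,25),[18,24),[17,23); WM=20

3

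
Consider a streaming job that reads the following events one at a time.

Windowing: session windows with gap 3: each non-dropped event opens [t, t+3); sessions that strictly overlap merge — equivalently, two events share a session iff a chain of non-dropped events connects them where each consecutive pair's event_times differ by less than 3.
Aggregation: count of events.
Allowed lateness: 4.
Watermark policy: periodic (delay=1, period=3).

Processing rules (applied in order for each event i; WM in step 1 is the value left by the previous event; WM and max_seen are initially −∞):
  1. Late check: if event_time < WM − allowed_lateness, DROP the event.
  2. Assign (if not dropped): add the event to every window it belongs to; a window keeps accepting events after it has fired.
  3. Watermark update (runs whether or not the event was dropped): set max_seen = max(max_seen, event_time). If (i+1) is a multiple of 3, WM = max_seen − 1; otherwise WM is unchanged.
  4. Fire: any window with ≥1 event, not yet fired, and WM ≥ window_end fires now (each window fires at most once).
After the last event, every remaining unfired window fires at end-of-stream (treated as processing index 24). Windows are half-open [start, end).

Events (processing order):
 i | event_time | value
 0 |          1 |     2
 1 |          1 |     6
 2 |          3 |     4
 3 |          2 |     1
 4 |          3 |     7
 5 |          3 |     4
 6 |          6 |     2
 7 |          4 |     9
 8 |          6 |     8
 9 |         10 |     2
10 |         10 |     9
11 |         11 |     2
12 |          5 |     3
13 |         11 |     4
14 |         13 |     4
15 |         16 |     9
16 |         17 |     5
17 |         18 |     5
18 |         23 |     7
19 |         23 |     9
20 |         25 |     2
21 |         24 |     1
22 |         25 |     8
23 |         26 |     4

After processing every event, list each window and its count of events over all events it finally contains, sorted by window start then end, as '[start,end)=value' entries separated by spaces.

i=0 t=1 v=2: → [1,4); WM=−∞
i=1 t=1 v=6: → [1,4); WM=−∞
i=2 t=3 v=4: → [1,6); WM=2
i=3 t=2 v=1: → [1,6); WM=2
i=4 t=3 v=7: → [1,6); WM=2
i=5 t=3 v=4: → [1,6); WM=2
i=6 t=6 v=2: → [6,9); WM=2
i=7 t=4 v=9: → [1,9); WM=2
i=8 t=6 v=8: → [1,9); WM=5
i=9 t=10 v=2: → [10,13); WM=5
i=10 t=10 v=9: → [10,13); WM=5
i=11 t=11 v=2: → [10,14); WM=10
i=12 t=5 v=3: DROP (t<10-4); WM=10
i=13 t=11 v=4: → [10,14); WM=10
i=14 t=13 v=4: → [10,16); WM=12
i=15 t=16 v=9: → [16,19); WM=12
i=16 t=17 v=5: → [16,20); WM=12
i=17 t=18 v=5: → [16,21); WM=17
i=18 t=23 v=7: → [23,26); WM=17
i=19 t=23 v=9: → [23,26); WM=17
i=20 t=25 v=2: → [23,28); WM=24
i=21 t=24 v=1: → [23,28); WM=24
i=22 t=25 v=8: → [23,28); WM=24
i=23 t=26 v=4: → [23,29); WM=25

[1,9)=9 [10,16)=5 [16,21)=3 [23,29)=6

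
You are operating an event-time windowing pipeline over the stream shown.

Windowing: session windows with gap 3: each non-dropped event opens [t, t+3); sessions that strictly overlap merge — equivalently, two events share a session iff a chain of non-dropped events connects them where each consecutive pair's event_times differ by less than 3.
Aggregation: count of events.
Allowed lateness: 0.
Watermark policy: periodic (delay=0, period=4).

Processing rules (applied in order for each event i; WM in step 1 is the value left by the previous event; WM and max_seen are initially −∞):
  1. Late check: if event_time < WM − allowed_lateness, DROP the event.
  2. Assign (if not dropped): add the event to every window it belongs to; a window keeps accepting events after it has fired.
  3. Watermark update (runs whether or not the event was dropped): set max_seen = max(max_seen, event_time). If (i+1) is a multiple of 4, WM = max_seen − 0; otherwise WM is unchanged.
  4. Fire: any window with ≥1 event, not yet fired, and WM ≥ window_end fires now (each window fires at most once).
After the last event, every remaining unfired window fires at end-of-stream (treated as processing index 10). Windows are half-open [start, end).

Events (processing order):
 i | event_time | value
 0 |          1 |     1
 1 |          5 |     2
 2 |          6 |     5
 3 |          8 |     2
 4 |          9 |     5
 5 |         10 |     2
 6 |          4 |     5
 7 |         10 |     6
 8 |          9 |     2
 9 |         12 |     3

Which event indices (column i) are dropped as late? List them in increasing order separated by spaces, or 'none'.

6 8

i=0 t=1 v=1: → [1,4); WM=−∞
i=1 t=5 v=2: → [5,8); WM=−∞
i=2 t=6 v=5: → [5,9); WM=−∞
i=3 t=8 v=2: → [5,11); WM=8
i=4 t=9 v=5: → [5,12); WM=8
i=5 t=10 v=2: → [5,13); WM=8
i=6 t=4 v=5: DROP (t<8-0); WM=8
i=7 t=10 v=6: → [5,13); WM=10
i=8 t=9 v=2: DROP (t<10-0); WM=10
i=9 t=12 v=3: → [5,15); WM=10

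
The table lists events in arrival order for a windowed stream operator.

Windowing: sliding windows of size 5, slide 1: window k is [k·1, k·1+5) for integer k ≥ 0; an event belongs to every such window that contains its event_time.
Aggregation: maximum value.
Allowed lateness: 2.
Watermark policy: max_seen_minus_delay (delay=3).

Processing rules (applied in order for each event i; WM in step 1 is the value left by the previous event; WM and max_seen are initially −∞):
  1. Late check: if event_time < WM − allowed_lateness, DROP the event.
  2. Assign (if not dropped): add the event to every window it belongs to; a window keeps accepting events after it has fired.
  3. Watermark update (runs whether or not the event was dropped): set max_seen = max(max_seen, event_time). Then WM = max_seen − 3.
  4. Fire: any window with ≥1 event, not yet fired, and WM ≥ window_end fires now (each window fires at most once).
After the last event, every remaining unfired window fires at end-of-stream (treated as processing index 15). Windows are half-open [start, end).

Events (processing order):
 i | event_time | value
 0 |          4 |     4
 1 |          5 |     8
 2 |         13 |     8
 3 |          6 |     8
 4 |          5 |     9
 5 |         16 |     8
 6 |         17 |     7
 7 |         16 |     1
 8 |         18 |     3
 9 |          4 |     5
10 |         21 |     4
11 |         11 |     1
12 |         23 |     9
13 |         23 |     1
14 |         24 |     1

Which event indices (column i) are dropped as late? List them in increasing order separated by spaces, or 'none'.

i=0 t=4 v=4: → [4,9),[3,8),[2,7),[1,6),[0,5); WM=1
i=1 t=5 v=8: → [5,10),[4,9),[3,8),[2,7),[1,6); WM=2
i=2 t=13 v=8: → [13,18),[12,17),[11,16),[10,15),[9,14); WM=10; [0,5) fires=4 [1,6) fires=8 [2,7) fires=8 [3,8) fires=8 [4,9) fires=8 [5,10) fires=8
i=3 t=6 v=8: DROP (t<10-2); WM=10
i=4 t=5 v=9: DROP (t<10-2); WM=10
i=5 t=16 v=8: → [16,21),[15,20),[14,19),[13,18),[12,17); WM=13
i=6 t=17 v=7: → [17,22),[16,21),[15,20),[14,19),[13,18); WM=14; [9,14) fires=8
i=7 t=16 v=1: → [16,21),[15,20),[14,19),[13,18),[12,17); WM=14
i=8 t=18 v=3: → [18,23),[17,22),[16,21),[15,20),[14,19); WM=15; [10,15) fires=8
i=9 t=4 v=5: DROP (t<15-2); WM=15
i=10 t=21 v=4: → [21,26),[20,25),[19,24),[18,23),[17,22); WM=18; [11,16) fires=8 [12,17) fires=8 [13,18) fires=8
i=11 t=11 v=1: DROP (t<18-2); WM=18
i=12 t=23 v=9: → [23,28),[22,27),[21,26),[20,25),[19,24); WM=20; [14,19) fires=8 [15,20) fires=8
i=13 t=23 v=1: → [23,28),[22,27),[21,26),[20,25),[19,24); WM=20
i=14 t=24 v=1: → [24,29),[23,28),[22,27),[21,26),[20,25); WM=21; [16,21) fires=8

3 4 9 11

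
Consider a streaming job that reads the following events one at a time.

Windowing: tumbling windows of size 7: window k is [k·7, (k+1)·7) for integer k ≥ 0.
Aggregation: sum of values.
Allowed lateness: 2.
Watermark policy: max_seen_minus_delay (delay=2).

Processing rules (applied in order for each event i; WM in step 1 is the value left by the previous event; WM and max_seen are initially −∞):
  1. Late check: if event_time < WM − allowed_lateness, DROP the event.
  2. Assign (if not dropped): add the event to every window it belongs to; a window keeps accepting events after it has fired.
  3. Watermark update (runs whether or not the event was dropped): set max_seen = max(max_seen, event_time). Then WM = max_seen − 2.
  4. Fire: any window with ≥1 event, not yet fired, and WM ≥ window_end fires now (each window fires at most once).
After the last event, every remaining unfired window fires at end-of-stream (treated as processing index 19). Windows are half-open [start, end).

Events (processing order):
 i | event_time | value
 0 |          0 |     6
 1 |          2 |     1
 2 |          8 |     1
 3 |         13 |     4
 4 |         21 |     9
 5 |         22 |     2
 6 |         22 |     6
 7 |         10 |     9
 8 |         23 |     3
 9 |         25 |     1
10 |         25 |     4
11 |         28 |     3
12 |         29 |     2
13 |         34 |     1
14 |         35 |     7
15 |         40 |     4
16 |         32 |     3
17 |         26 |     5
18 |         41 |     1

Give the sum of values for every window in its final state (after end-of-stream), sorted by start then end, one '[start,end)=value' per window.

[0,7)=7 [7,14)=5 [21,28)=25 [28,35)=6 [35,42)=12

i=0 t=0 v=6: → [0,7); WM=-2
i=1 t=2 v=1: → [0,7); WM=0
i=2 t=8 v=1: → [7,14); WM=6
i=3 t=13 v=4: → [7,14); WM=11; [0,7) fires=7
i=4 t=21 v=9: → [21,28); WM=19; [7,14) fires=5
i=5 t=22 v=2: → [21,28); WM=20
i=6 t=22 v=6: → [21,28); WM=20
i=7 t=10 v=9: DROP (t<20-2); WM=20
i=8 t=23 v=3: → [21,28); WM=21
i=9 t=25 v=1: → [21,28); WM=23
i=10 t=25 v=4: → [21,28); WM=23
i=11 t=28 v=3: → [28,35); WM=26
i=12 t=29 v=2: → [28,35); WM=27
i=13 t=34 v=1: → [28,35); WM=32; [21,28) fires=25
i=14 t=35 v=7: → [35,42); WM=33
i=15 t=40 v=4: → [35,42); WM=38; [28,35) fires=6
i=16 t=32 v=3: DROP (t<38-2); WM=38
i=17 t=26 v=5: DROP (t<38-2); WM=38
i=18 t=41 v=1: → [35,42); WM=39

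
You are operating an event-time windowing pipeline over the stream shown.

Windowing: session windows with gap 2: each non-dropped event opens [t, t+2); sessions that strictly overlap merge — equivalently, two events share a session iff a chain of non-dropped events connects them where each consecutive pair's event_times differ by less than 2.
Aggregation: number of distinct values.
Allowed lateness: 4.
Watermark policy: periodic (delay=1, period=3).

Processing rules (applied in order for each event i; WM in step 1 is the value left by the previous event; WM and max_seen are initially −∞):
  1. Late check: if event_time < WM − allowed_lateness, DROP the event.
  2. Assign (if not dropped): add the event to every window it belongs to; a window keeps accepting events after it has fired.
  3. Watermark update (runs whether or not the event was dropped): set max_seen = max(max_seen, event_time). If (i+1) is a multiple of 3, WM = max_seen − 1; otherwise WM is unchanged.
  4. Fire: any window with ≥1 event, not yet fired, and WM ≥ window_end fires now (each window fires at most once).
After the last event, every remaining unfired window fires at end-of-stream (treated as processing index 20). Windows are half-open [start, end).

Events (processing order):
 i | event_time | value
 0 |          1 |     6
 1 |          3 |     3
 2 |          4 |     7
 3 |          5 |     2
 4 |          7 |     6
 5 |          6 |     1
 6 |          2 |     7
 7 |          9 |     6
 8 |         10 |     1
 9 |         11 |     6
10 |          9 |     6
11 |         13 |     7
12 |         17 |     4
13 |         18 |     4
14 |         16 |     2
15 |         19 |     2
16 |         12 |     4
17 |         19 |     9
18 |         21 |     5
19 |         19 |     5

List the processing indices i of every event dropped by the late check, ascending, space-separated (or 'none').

16

i=0 t=1 v=6: → [1,3); WM=−∞
i=1 t=3 v=3: → [3,5); WM=−∞
i=2 t=4 v=7: → [3,6); WM=3
i=3 t=5 v=2: → [3,7); WM=3
i=4 t=7 v=6: → [7,9); WM=3
i=5 t=6 v=1: → [3,9); WM=6
i=6 t=2 v=7: → [1,9); WM=6
i=7 t=9 v=6: → [9,11); WM=6
i=8 t=10 v=1: → [9,12); WM=9
i=9 t=11 v=6: → [9,13); WM=9
i=10 t=9 v=6: → [9,13); WM=9
i=11 t=13 v=7: → [13,15); WM=12
i=12 t=17 v=4: → [17,19); WM=12
i=13 t=18 v=4: → [17,20); WM=12
i=14 t=16 v=2: → [16,20); WM=17
i=15 t=19 v=2: → [16,21); WM=17
i=16 t=12 v=4: DROP (t<17-4); WM=17
i=17 t=19 v=9: → [16,21); WM=18
i=18 t=21 v=5: → [21,23); WM=18
i=19 t=19 v=5: → [16,21); WM=18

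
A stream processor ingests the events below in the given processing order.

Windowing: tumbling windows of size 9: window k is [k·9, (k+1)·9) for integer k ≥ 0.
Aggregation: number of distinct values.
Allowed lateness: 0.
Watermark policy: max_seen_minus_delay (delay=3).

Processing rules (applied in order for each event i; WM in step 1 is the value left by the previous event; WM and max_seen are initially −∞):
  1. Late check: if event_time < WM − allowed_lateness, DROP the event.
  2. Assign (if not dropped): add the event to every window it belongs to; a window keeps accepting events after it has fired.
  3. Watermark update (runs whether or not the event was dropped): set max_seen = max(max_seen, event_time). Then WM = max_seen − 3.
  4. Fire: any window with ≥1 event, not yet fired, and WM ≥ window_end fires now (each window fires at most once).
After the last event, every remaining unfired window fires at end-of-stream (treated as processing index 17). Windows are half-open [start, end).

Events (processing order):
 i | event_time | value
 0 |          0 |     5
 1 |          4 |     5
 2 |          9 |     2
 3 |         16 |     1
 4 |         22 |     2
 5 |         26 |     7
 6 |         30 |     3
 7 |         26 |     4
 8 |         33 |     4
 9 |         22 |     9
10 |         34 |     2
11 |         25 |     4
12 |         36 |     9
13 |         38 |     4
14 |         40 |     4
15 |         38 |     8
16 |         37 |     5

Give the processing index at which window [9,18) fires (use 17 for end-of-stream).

i=0 t=0 v=5: → [0,9); WM=-3
i=1 t=4 v=5: → [0,9); WM=1
i=2 t=9 v=2: → [9,18); WM=6
i=3 t=16 v=1: → [9,18); WM=13; [0,9) fires=1
i=4 t=22 v=2: → [18,27); WM=19; [9,18) fires=2
i=5 t=26 v=7: → [18,27); WM=23
i=6 t=30 v=3: → [27,36); WM=27; [18,27) fires=2
i=7 t=26 v=4: DROP (t<27-0); WM=27
i=8 t=33 v=4: → [27,36); WM=30
i=9 t=22 v=9: DROP (t<30-0); WM=30
i=10 t=34 v=2: → [27,36); WM=31
i=11 t=25 v=4: DROP (t<31-0); WM=31
i=12 t=36 v=9: → [36,45); WM=33
i=13 t=38 v=4: → [36,45); WM=35
i=14 t=40 v=4: → [36,45); WM=37; [27,36) fires=3
i=15 t=38 v=8: → [36,45); WM=37
i=16 t=37 v=5: → [36,45); WM=37

4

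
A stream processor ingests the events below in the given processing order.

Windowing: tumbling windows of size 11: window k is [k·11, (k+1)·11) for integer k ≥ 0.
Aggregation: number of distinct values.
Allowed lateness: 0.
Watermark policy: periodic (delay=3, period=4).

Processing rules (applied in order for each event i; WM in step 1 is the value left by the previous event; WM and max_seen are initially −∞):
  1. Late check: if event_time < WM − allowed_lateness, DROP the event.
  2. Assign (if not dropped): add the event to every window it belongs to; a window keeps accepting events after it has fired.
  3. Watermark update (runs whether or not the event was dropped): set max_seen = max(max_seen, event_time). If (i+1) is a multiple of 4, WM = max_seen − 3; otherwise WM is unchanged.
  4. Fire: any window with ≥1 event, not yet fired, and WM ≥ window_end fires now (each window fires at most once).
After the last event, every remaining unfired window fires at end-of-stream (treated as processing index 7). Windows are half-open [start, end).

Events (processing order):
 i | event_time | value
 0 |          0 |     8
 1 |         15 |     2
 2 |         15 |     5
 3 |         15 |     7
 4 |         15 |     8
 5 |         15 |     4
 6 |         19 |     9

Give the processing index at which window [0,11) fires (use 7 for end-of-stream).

3

i=0 t=0 v=8: → [0,11); WM=−∞
i=1 t=15 v=2: → [11,22); WM=−∞
i=2 t=15 v=5: → [11,22); WM=−∞
i=3 t=15 v=7: → [11,22); WM=12; [0,11) fires=1
i=4 t=15 v=8: → [11,22); WM=12
i=5 t=15 v=4: → [11,22); WM=12
i=6 t=19 v=9: → [11,22); WM=12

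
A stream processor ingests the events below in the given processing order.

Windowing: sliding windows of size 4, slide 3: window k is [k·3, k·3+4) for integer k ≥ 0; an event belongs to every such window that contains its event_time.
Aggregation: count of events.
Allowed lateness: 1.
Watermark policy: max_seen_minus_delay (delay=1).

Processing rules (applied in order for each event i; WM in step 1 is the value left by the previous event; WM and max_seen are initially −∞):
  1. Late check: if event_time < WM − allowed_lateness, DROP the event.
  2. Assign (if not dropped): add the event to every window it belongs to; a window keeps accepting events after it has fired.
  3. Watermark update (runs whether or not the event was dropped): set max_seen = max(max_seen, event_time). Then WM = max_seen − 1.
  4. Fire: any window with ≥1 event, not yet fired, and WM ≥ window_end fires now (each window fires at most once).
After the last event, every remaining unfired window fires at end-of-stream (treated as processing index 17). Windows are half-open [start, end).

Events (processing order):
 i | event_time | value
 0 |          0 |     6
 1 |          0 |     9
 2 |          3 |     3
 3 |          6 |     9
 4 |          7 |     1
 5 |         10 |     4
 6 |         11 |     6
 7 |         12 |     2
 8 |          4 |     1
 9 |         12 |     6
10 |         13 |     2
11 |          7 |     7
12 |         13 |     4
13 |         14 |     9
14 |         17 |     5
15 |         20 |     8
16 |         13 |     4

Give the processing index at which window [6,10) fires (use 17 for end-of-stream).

6

i=0 t=0 v=6: → [0,4); WM=-1
i=1 t=0 v=9: → [0,4); WM=-1
i=2 t=3 v=3: → [3,7),[0,4); WM=2
i=3 t=6 v=9: → [6,10),[3,7); WM=5; [0,4) fires=3
i=4 t=7 v=1: → [6,10); WM=6
i=5 t=10 v=4: → [9,13); WM=9; [3,7) fires=2
i=6 t=11 v=6: → [9,13); WM=10; [6,10) fires=2
i=7 t=12 v=2: → [12,16),[9,13); WM=11
i=8 t=4 v=1: DROP (t<11-1); WM=11
i=9 t=12 v=6: → [12,16),[9,13); WM=11
i=10 t=13 v=2: → [12,16); WM=12
i=11 t=7 v=7: DROP (t<12-1); WM=12
i=12 t=13 v=4: → [12,16); WM=12
i=13 t=14 v=9: → [12,16); WM=13; [9,13) fires=4
i=14 t=17 v=5: → [15,19); WM=16; [12,16) fires=5
i=15 t=20 v=8: → [18,22); WM=19; [15,19) fires=1
i=16 t=13 v=4: DROP (t<19-1); WM=19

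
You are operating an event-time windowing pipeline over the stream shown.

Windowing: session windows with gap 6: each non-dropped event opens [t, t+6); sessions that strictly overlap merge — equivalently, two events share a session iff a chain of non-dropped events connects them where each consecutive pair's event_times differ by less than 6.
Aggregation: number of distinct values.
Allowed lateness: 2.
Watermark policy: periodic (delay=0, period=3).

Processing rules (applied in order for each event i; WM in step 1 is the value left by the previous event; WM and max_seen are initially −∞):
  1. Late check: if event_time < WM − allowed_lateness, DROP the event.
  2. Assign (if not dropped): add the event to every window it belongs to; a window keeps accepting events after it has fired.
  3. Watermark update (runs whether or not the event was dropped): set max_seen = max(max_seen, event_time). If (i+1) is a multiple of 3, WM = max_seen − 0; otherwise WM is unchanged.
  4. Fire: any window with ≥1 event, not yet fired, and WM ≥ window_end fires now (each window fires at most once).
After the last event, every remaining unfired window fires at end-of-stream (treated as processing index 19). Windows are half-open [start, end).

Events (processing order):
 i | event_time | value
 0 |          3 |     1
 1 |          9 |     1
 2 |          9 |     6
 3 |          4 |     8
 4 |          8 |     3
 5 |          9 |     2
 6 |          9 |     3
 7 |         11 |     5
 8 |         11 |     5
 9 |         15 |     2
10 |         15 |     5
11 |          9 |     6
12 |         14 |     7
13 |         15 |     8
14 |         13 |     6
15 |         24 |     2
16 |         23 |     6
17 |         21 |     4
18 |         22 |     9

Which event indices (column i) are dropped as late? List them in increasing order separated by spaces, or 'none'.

3

i=0 t=3 v=1: → [3,9); WM=−∞
i=1 t=9 v=1: → [9,15); WM=−∞
i=2 t=9 v=6: → [9,15); WM=9
i=3 t=4 v=8: DROP (t<9-2); WM=9
i=4 t=8 v=3: → [3,15); WM=9
i=5 t=9 v=2: → [3,15); WM=9
i=6 t=9 v=3: → [3,15); WM=9
i=7 t=11 v=5: → [3,17); WM=9
i=8 t=11 v=5: → [3,17); WM=11
i=9 t=15 v=2: → [3,21); WM=11
i=10 t=15 v=5: → [3,21); WM=11
i=11 t=9 v=6: → [3,21); WM=15
i=12 t=14 v=7: → [3,21); WM=15
i=13 t=15 v=8: → [3,21); WM=15
i=14 t=13 v=6: → [3,21); WM=15
i=15 t=24 v=2: → [24,30); WM=15
i=16 t=23 v=6: → [23,30); WM=15
i=17 t=21 v=4: → [21,30); WM=24
i=18 t=22 v=9: → [21,30); WM=24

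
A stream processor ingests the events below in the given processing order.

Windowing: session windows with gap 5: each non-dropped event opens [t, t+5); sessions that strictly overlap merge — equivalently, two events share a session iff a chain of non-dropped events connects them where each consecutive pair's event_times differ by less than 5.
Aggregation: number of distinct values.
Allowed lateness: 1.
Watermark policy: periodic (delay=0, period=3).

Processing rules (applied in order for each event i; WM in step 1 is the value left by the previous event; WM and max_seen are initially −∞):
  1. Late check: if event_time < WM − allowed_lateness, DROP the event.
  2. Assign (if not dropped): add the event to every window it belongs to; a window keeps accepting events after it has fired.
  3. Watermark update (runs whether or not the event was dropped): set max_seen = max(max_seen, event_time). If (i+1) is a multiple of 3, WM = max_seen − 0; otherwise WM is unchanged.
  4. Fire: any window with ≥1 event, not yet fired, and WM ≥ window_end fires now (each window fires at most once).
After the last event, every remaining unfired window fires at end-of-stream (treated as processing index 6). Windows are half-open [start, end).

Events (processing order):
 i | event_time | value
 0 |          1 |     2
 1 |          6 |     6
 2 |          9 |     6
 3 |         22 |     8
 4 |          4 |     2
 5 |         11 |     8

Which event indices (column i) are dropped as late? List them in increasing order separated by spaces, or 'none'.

4

i=0 t=1 v=2: → [1,6); WM=−∞
i=1 t=6 v=6: → [6,11); WM=−∞
i=2 t=9 v=6: → [6,14); WM=9
i=3 t=22 v=8: → [22,27); WM=9
i=4 t=4 v=2: DROP (t<9-1); WM=9
i=5 t=11 v=8: → [6,16); WM=22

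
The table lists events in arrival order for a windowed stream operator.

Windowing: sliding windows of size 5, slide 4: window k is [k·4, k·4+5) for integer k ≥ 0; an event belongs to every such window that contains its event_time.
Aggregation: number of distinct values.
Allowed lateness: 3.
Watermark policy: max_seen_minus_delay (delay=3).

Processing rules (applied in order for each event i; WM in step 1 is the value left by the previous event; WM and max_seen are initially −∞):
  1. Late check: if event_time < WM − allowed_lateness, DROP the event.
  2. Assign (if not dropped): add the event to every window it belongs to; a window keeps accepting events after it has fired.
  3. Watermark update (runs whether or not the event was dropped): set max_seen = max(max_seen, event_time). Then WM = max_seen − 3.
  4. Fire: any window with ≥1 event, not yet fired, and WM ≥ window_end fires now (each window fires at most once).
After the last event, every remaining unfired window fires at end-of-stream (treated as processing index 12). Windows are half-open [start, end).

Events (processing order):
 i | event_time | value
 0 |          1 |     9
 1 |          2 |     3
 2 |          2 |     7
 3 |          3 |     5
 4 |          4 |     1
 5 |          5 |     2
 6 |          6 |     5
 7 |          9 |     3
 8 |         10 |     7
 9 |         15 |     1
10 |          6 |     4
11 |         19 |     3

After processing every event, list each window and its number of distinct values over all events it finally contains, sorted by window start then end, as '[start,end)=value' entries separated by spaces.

[0,5)=5 [4,9)=3 [8,13)=2 [12,17)=1 [16,21)=1

i=0 t=1 v=9: → [0,5); WM=-2
i=1 t=2 v=3: → [0,5); WM=-1
i=2 t=2 v=7: → [0,5); WM=-1
i=3 t=3 v=5: → [0,5); WM=0
i=4 t=4 v=1: → [4,9),[0,5); WM=1
i=5 t=5 v=2: → [4,9); WM=2
i=6 t=6 v=5: → [4,9); WM=3
i=7 t=9 v=3: → [8,13); WM=6; [0,5) fires=5
i=8 t=10 v=7: → [8,13); WM=7
i=9 t=15 v=1: → [12,17); WM=12; [4,9) fires=3
i=10 t=6 v=4: DROP (t<12-3); WM=12
i=11 t=19 v=3: → [16,21); WM=16; [8,13) fires=2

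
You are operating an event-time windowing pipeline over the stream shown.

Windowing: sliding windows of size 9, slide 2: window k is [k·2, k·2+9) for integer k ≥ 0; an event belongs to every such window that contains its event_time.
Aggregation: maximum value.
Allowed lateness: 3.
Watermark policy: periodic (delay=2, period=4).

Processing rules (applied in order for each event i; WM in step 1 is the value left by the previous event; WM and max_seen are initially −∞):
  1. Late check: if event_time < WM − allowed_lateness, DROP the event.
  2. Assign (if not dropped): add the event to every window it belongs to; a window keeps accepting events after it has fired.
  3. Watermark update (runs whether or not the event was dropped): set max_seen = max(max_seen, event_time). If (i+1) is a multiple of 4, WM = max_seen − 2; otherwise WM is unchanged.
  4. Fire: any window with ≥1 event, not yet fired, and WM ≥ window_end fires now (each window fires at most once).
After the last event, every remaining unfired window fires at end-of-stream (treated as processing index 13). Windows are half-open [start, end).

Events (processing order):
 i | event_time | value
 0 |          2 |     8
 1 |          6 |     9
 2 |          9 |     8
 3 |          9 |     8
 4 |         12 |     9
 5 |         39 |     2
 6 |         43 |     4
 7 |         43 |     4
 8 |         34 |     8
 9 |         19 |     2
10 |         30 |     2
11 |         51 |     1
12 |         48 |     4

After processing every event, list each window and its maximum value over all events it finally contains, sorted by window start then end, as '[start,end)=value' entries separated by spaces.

[0,9)=9 [2,11)=9 [4,13)=9 [6,15)=9 [8,17)=9 [10,19)=9 [12,21)=9 [32,41)=2 [34,43)=2 [36,45)=4 [38,47)=4 [40,49)=4 [42,51)=4 [44,53)=4 [46,55)=4 [48,57)=4 [50,59)=1

i=0 t=2 v=8: → [2,11),[0,9); WM=−∞
i=1 t=6 v=9: → [6,15),[4,13),[2,11),[0,9); WM=−∞
i=2 t=9 v=8: → [8,17),[6,15),[4,13),[2,11); WM=−∞
i=3 t=9 v=8: → [8,17),[6,15),[4,13),[2,11); WM=7
i=4 t=12 v=9: → [12,21),[10,19),[8,17),[6,15),[4,13); WM=7
i=5 t=39 v=2: → [38,47),[36,45),[34,43),[32,41); WM=7
i=6 t=43 v=4: → [42,51),[40,49),[38,47),[36,45); WM=7
i=7 t=43 v=4: → [42,51),[40,49),[38,47),[36,45); WM=41; [0,9) fires=9 [2,11) fires=9 [4,13) fires=9 [6,15) fires=9 [8,17) fires=9 [10,19) fires=9 [12,21) fires=9 [32,41) fires=2
i=8 t=34 v=8: DROP (t<41-3); WM=41
i=9 t=19 v=2: DROP (t<41-3); WM=41
i=10 t=30 v=2: DROP (t<41-3); WM=41
i=11 t=51 v=1: → [50,59),[48,57),[46,55),[44,53); WM=49; [34,43) fires=2 [36,45) fires=4 [38,47) fires=4 [40,49) fires=4
i=12 t=48 v=4: → [48,57),[46,55),[44,53),[42,51),[40,49); WM=49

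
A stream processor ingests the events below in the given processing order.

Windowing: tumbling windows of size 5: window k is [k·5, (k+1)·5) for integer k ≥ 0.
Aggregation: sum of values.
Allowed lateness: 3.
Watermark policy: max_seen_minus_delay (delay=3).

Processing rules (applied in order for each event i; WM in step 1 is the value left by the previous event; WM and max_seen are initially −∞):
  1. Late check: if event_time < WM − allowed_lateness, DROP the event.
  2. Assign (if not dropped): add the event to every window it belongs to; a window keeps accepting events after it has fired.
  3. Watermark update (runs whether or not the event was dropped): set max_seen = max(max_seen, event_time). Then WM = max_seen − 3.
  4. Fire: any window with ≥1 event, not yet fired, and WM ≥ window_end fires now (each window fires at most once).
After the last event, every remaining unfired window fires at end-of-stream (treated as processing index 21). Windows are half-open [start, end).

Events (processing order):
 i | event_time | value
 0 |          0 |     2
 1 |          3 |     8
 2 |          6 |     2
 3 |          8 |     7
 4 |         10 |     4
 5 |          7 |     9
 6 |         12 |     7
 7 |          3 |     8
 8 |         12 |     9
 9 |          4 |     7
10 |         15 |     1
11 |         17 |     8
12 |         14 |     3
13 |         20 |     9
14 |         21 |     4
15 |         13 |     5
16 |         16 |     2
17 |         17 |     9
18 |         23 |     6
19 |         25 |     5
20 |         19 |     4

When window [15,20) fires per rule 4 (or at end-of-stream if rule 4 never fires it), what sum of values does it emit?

20

i=0 t=0 v=2: → [0,5); WM=-3
i=1 t=3 v=8: → [0,5); WM=0
i=2 t=6 v=2: → [5,10); WM=3
i=3 t=8 v=7: → [5,10); WM=5; [0,5) fires=10
i=4 t=10 v=4: → [10,15); WM=7
i=5 t=7 v=9: → [5,10); WM=7
i=6 t=12 v=7: → [10,15); WM=9
i=7 t=3 v=8: DROP (t<9-3); WM=9
i=8 t=12 v=9: → [10,15); WM=9
i=9 t=4 v=7: DROP (t<9-3); WM=9
i=10 t=15 v=1: → [15,20); WM=12; [5,10) fires=18
i=11 t=17 v=8: → [15,20); WM=14
i=12 t=14 v=3: → [10,15); WM=14
i=13 t=20 v=9: → [20,25); WM=17; [10,15) fires=23
i=14 t=21 v=4: → [20,25); WM=18
i=15 t=13 v=5: DROP (t<18-3); WM=18
i=16 t=16 v=2: → [15,20); WM=18
i=17 t=17 v=9: → [15,20); WM=18
i=18 t=23 v=6: → [20,25); WM=20; [15,20) fires=20
i=19 t=25 v=5: → [25,30); WM=22
i=20 t=19 v=4: → [15,20); WM=22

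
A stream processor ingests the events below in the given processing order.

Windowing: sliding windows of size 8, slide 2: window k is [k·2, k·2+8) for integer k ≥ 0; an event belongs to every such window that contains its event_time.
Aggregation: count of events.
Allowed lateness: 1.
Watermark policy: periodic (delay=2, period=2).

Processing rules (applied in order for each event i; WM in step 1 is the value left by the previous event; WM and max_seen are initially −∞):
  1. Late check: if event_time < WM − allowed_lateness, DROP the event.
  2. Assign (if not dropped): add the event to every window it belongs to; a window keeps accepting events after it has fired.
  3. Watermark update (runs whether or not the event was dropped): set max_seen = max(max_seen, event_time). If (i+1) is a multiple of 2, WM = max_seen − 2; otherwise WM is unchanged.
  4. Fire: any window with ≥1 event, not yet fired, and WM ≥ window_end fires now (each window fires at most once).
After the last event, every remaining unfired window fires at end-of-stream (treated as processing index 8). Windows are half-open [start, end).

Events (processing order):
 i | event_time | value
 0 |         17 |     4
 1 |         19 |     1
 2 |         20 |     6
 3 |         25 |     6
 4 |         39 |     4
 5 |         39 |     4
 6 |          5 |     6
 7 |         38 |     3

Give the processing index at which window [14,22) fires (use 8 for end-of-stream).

3

i=0 t=17 v=4: → [16,24),[14,22),[12,20),[10,18); WM=−∞
i=1 t=19 v=1: → [18,26),[16,24),[14,22),[12,20); WM=17
i=2 t=20 v=6: → [20,28),[18,26),[16,24),[14,22); WM=17
i=3 t=25 v=6: → [24,32),[22,30),[20,28),[18,26); WM=23; [10,18) fires=1 [12,20) fires=2 [14,22) fires=3
i=4 t=39 v=4: → [38,46),[36,44),[34,42),[32,40); WM=23
i=5 t=39 v=4: → [38,46),[36,44),[34,42),[32,40); WM=37; [16,24) fires=3 [18,26) fires=3 [20,28) fires=2 [22,30) fires=1 [24,32) fires=1
i=6 t=5 v=6: DROP (t<37-1); WM=37
i=7 t=38 v=3: → [38,46),[36,44),[34,42),[32,40); WM=37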